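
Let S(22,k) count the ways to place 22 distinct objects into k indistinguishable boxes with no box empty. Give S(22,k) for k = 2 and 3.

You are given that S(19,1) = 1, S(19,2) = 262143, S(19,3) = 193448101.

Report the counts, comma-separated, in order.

r20: T_20,1=1×1+0=1; T_20,2=2×262143+1=524287; T_20,3=3×193448101+262143=580606446
r21: T_21,1=1×1+0=1; T_21,2=2×524287+1=1048575; T_21,3=3×580606446+524287=1742343625
r22: T_22,2=2×1048575+1=2097151; T_22,3=3×1742343625+1048575=5228079450
Read S(22,2) = 2097151, S(22,3) = 5228079450.

2097151, 5228079450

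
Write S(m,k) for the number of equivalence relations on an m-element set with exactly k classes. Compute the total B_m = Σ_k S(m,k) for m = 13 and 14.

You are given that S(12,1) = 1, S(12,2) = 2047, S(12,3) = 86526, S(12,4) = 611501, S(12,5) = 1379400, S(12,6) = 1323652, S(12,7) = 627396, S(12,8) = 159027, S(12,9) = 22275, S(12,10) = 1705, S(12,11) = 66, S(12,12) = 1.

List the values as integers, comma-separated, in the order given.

@13  (13,1):1·1+0→1, (13,2):2047·2+1→4095, (13,3):86526·3+2047→261625, (13,4):611501·4+86526→2532530, (13,5):1379400·5+611501→7508501, (13,6):1323652·6+1379400→9321312, (13,7):627396·7+1323652→5715424, (13,8):159027·8+627396→1899612, (13,9):22275·9+159027→359502, (13,10):1705·10+22275→39325, (13,11):66·11+1705→2431, (13,12):1·12+66→78, (13,13):0·13+1→1
@14  (14,1):1·1+0→1, (14,2):4095·2+1→8191, (14,3):261625·3+4095→788970, (14,4):2532530·4+261625→10391745, (14,5):7508501·5+2532530→40075035, (14,6):9321312·6+7508501→63436373, (14,7):5715424·7+9321312→49329280, (14,8):1899612·8+5715424→20912320, (14,9):359502·9+1899612→5135130, (14,10):39325·10+359502→752752, (14,11):2431·11+39325→66066, (14,12):78·12+2431→3367, (14,13):1·13+78→91, (14,14):0·14+1→1
B_13 = ΣS(13,k) = 1+4095+261625+2532530+7508501+9321312+5715424+1899612+359502+39325+2431+78+1 = 27644437
B_14 = ΣS(14,k) = 1+8191+788970+10391745+40075035+63436373+49329280+20912320+5135130+752752+66066+3367+91+1 = 190899322

27644437, 190899322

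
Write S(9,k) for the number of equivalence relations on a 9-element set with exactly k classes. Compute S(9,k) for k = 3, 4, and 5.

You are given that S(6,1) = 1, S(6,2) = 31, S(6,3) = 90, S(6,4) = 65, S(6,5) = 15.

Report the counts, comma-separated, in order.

3025, 7770, 6951

row 7: T[7][1]=1·1+0=1  T[7][2]=2·31+1=63  T[7][3]=3·90+31=301  T[7][4]=4·65+90=350  T[7][5]=5·15+65=140
row 8: T[8][2]=2·63+1=127  T[8][3]=3·301+63=966  T[8][4]=4·350+301=1701  T[8][5]=5·140+350=1050
row 9: T[9][3]=3·966+127=3025  T[9][4]=4·1701+966=7770  T[9][5]=5·1050+1701=6951
Read S(9,3) = 3025, S(9,4) = 7770, S(9,5) = 6951.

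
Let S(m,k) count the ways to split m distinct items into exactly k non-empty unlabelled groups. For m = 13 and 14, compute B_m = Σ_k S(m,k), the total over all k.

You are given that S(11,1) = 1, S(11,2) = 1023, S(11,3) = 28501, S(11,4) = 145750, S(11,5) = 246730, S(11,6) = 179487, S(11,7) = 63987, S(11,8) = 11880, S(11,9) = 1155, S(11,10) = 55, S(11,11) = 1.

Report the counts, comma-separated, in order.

27644437, 190899322

row 12: T[12][1]=1·1+0=1  T[12][2]=2·1023+1=2047  T[12][3]=3·28501+1023=86526  T[12][4]=4·145750+28501=611501  T[12][5]=5·246730+145750=1379400  T[12][6]=6·179487+246730=1323652  T[12][7]=7·63987+179487=627396  T[12][8]=8·11880+63987=159027  T[12][9]=9·1155+11880=22275  T[12][10]=10·55+1155=1705  T[12][11]=11·1+55=66  T[12][12]=12·0+1=1
row 13: T[13][1]=1·1+0=1  T[13][2]=2·2047+1=4095  T[13][3]=3·86526+2047=261625  T[13][4]=4·611501+86526=2532530  T[13][5]=5·1379400+611501=7508501  T[13][6]=6·1323652+1379400=9321312  T[13][7]=7·627396+1323652=5715424  T[13][8]=8·159027+627396=1899612  T[13][9]=9·22275+159027=359502  T[13][10]=10·1705+22275=39325  T[13][11]=11·66+1705=2431  T[13][12]=12·1+66=78  T[13][13]=13·0+1=1
row 14: T[14][1]=1·1+0=1  T[14][2]=2·4095+1=8191  T[14][3]=3·261625+4095=788970  T[14][4]=4·2532530+261625=10391745  T[14][5]=5·7508501+2532530=40075035  T[14][6]=6·9321312+7508501=63436373  T[14][7]=7·5715424+9321312=49329280  T[14][8]=8·1899612+5715424=20912320  T[14][9]=9·359502+1899612=5135130  T[14][10]=10·39325+359502=752752  T[14][11]=11·2431+39325=66066  T[14][12]=12·78+2431=3367  T[14][13]=13·1+78=91  T[14][14]=14·0+1=1
B_13 = ΣS(13,k) = 1+4095+261625+2532530+7508501+9321312+5715424+1899612+359502+39325+2431+78+1 = 27644437
B_14 = ΣS(14,k) = 1+8191+788970+10391745+40075035+63436373+49329280+20912320+5135130+752752+66066+3367+91+1 = 190899322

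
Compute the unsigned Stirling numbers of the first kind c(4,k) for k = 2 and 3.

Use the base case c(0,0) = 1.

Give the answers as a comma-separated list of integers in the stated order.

i=1: T(1,1)=1+0·0=1
i=2: T(2,1)=0+1·1=1 | T(2,2)=1+1·0=1
i=3: T(3,1)=0+2·1=2 | T(3,2)=1+2·1=3 | T(3,3)=1+2·0=1
i=4: T(4,2)=2+3·3=11 | T(4,3)=3+3·1=6
Read c(4,2) = 11, c(4,3) = 6.

11, 6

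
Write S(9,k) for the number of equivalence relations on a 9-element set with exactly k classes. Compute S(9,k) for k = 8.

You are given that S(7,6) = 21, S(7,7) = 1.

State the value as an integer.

36

@8  (8,7):1·7+21→28, (8,8):0·8+1→1
@9  (9,8):1·8+28→36
Read S(9,8) = 36.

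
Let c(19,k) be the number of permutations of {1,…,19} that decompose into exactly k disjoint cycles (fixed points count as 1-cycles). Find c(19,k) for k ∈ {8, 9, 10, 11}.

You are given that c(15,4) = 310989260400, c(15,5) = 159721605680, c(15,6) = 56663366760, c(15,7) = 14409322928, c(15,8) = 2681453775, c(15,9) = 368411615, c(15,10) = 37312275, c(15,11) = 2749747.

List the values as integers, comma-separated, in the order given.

557921681547048, 102417740732658, 14710753408923, 1661573386473

@16  (16,5):159721605680·15+310989260400→2706813345600, (16,6):56663366760·15+159721605680→1009672107080, (16,7):14409322928·15+56663366760→272803210680, (16,8):2681453775·15+14409322928→54631129553, (16,9):368411615·15+2681453775→8207628000, (16,10):37312275·15+368411615→928095740, (16,11):2749747·15+37312275→78558480
@17  (17,6):1009672107080·16+2706813345600→18861567058880, (17,7):272803210680·16+1009672107080→5374523477960, (17,8):54631129553·16+272803210680→1146901283528, (17,9):8207628000·16+54631129553→185953177553, (17,10):928095740·16+8207628000→23057159840, (17,11):78558480·16+928095740→2185031420
@18  (18,7):5374523477960·17+18861567058880→110228466184200, (18,8):1146901283528·17+5374523477960→24871845297936, (18,9):185953177553·17+1146901283528→4308105301929, (18,10):23057159840·17+185953177553→577924894833, (18,11):2185031420·17+23057159840→60202693980
@19  (19,8):24871845297936·18+110228466184200→557921681547048, (19,9):4308105301929·18+24871845297936→102417740732658, (19,10):577924894833·18+4308105301929→14710753408923, (19,11):60202693980·18+577924894833→1661573386473
Read c(19,8) = 557921681547048, c(19,9) = 102417740732658, c(19,10) = 14710753408923, c(19,11) = 1661573386473.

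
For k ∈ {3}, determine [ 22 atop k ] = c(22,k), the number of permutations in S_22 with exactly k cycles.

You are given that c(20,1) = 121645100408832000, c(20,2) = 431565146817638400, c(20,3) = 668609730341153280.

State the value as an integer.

298631902863216384000

row 21: T[21][2]=20·431565146817638400+121645100408832000=8752948036761600000  T[21][3]=20·668609730341153280+431565146817638400=13803759753640704000
row 22: T[22][3]=21·13803759753640704000+8752948036761600000=298631902863216384000
Read c(22,3) = 298631902863216384000.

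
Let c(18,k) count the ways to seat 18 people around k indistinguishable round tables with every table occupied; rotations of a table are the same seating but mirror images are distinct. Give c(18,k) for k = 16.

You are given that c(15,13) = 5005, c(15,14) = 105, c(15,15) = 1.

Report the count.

10812

r16: T_16,14=15×105+5005=6580; T_16,15=15×1+105=120; T_16,16=15×0+1=1
r17: T_17,15=16×120+6580=8500; T_17,16=16×1+120=136
r18: T_18,16=17×136+8500=10812
Read c(18,16) = 10812.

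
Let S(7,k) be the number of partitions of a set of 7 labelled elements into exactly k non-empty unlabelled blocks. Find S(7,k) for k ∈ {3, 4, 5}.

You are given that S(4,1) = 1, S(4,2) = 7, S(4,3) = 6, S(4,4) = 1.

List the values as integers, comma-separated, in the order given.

301, 350, 140

[5] T[5,1]:1*1+0=1 · T[5,2]:2*7+1=15 · T[5,3]:3*6+7=25 · T[5,4]:4*1+6=10 · T[5,5]:5*0+1=1
[6] T[6,2]:2*15+1=31 · T[6,3]:3*25+15=90 · T[6,4]:4*10+25=65 · T[6,5]:5*1+10=15
[7] T[7,3]:3*90+31=301 · T[7,4]:4*65+90=350 · T[7,5]:5*15+65=140
Read S(7,3) = 301, S(7,4) = 350, S(7,5) = 140.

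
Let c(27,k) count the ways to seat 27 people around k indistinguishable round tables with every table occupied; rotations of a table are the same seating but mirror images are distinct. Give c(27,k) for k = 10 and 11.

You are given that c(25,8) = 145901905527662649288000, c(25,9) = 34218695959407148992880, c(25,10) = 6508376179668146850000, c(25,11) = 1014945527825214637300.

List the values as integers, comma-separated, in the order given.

6121499916241722700424880, 1025860474208872152587880

r26: T_26,9=25×34218695959407148992880+145901905527662649288000=1001369304512841374110000; T_26,10=25×6508376179668146850000+34218695959407148992880=196928100451110820242880; T_26,11=25×1014945527825214637300+6508376179668146850000=31882014375298512782500
r27: T_27,10=26×196928100451110820242880+1001369304512841374110000=6121499916241722700424880; T_27,11=26×31882014375298512782500+196928100451110820242880=1025860474208872152587880
Read c(27,10) = 6121499916241722700424880, c(27,11) = 1025860474208872152587880.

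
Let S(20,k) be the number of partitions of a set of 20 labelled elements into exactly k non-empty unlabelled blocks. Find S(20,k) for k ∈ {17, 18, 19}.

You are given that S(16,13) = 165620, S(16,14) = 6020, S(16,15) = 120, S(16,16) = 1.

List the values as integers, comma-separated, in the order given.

r17: T_17,14=14×6020+165620=249900; T_17,15=15×120+6020=7820; T_17,16=16×1+120=136; T_17,17=17×0+1=1
r18: T_18,15=15×7820+249900=367200; T_18,16=16×136+7820=9996; T_18,17=17×1+136=153; T_18,18=18×0+1=1
r19: T_19,16=16×9996+367200=527136; T_19,17=17×153+9996=12597; T_19,18=18×1+153=171; T_19,19=19×0+1=1
r20: T_20,17=17×12597+527136=741285; T_20,18=18×171+12597=15675; T_20,19=19×1+171=190
Read S(20,17) = 741285, S(20,18) = 15675, S(20,19) = 190.

741285, 15675, 190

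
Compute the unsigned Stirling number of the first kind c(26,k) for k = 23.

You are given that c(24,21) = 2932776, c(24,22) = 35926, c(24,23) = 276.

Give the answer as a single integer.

r25: T_25,22=24×35926+2932776=3795000; T_25,23=24×276+35926=42550
r26: T_26,23=25×42550+3795000=4858750
Read c(26,23) = 4858750.

4858750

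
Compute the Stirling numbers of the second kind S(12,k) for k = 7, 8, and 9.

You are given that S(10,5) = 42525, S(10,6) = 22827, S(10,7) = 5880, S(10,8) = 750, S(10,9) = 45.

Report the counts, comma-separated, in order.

@11  (11,6):22827·6+42525→179487, (11,7):5880·7+22827→63987, (11,8):750·8+5880→11880, (11,9):45·9+750→1155
@12  (12,7):63987·7+179487→627396, (12,8):11880·8+63987→159027, (12,9):1155·9+11880→22275
Read S(12,7) = 627396, S(12,8) = 159027, S(12,9) = 22275.

627396, 159027, 22275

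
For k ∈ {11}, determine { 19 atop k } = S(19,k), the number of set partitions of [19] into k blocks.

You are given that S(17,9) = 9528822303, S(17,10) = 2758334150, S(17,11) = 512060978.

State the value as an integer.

129413217791

@18  (18,10):2758334150·10+9528822303→37112163803, (18,11):512060978·11+2758334150→8391004908
@19  (19,11):8391004908·11+37112163803→129413217791
Read S(19,11) = 129413217791.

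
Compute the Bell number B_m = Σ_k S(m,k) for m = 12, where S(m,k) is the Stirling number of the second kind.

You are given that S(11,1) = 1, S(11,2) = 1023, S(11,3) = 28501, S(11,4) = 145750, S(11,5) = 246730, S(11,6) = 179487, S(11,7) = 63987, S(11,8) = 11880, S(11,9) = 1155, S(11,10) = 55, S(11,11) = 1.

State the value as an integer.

@12  (12,1):1·1+0→1, (12,2):1023·2+1→2047, (12,3):28501·3+1023→86526, (12,4):145750·4+28501→611501, (12,5):246730·5+145750→1379400, (12,6):179487·6+246730→1323652, (12,7):63987·7+179487→627396, (12,8):11880·8+63987→159027, (12,9):1155·9+11880→22275, (12,10):55·10+1155→1705, (12,11):1·11+55→66, (12,12):0·12+1→1
B_12 = ΣS(12,k) = 1+2047+86526+611501+1379400+1323652+627396+159027+22275+1705+66+1 = 4213597

4213597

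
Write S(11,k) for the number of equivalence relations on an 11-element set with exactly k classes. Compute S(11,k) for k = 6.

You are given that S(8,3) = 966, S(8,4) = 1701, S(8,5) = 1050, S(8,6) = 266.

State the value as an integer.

r9: T_9,4=4×1701+966=7770; T_9,5=5×1050+1701=6951; T_9,6=6×266+1050=2646
r10: T_10,5=5×6951+7770=42525; T_10,6=6×2646+6951=22827
r11: T_11,6=6×22827+42525=179487
Read S(11,6) = 179487.

179487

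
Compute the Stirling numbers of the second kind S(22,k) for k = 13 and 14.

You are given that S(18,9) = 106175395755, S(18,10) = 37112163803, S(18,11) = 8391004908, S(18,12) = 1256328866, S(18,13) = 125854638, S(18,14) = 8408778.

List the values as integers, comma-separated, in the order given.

[19] T[19,10]:10*37112163803+106175395755=477297033785 · T[19,11]:11*8391004908+37112163803=129413217791 · T[19,12]:12*1256328866+8391004908=23466951300 · T[19,13]:13*125854638+1256328866=2892439160 · T[19,14]:14*8408778+125854638=243577530
[20] T[20,11]:11*129413217791+477297033785=1900842429486 · T[20,12]:12*23466951300+129413217791=411016633391 · T[20,13]:13*2892439160+23466951300=61068660380 · T[20,14]:14*243577530+2892439160=6302524580
[21] T[21,12]:12*411016633391+1900842429486=6833042030178 · T[21,13]:13*61068660380+411016633391=1204909218331 · T[21,14]:14*6302524580+61068660380=149304004500
[22] T[22,13]:13*1204909218331+6833042030178=22496861868481 · T[22,14]:14*149304004500+1204909218331=3295165281331
Read S(22,13) = 22496861868481, S(22,14) = 3295165281331.

22496861868481, 3295165281331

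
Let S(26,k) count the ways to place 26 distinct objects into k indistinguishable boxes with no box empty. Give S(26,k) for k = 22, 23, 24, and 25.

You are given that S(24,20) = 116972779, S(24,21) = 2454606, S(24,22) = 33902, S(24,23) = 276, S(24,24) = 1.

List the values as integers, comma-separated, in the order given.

r25: T_25,21=21×2454606+116972779=168519505; T_25,22=22×33902+2454606=3200450; T_25,23=23×276+33902=40250; T_25,24=24×1+276=300; T_25,25=25×0+1=1
r26: T_26,22=22×3200450+168519505=238929405; T_26,23=23×40250+3200450=4126200; T_26,24=24×300+40250=47450; T_26,25=25×1+300=325
Read S(26,22) = 238929405, S(26,23) = 4126200, S(26,24) = 47450, S(26,25) = 325.

238929405, 4126200, 47450, 325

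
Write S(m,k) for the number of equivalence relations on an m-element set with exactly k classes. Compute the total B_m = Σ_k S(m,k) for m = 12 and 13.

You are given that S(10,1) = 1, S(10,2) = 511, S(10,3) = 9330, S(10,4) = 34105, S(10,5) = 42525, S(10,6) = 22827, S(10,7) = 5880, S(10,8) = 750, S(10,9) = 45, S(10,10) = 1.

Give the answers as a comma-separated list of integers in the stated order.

i=11: T(11,1)=0+1·1=1 | T(11,2)=1+2·511=1023 | T(11,3)=511+3·9330=28501 | T(11,4)=9330+4·34105=145750 | T(11,5)=34105+5·42525=246730 | T(11,6)=42525+6·22827=179487 | T(11,7)=22827+7·5880=63987 | T(11,8)=5880+8·750=11880 | T(11,9)=750+9·45=1155 | T(11,10)=45+10·1=55 | T(11,11)=1+11·0=1
i=12: T(12,1)=0+1·1=1 | T(12,2)=1+2·1023=2047 | T(12,3)=1023+3·28501=86526 | T(12,4)=28501+4·145750=611501 | T(12,5)=145750+5·246730=1379400 | T(12,6)=246730+6·179487=1323652 | T(12,7)=179487+7·63987=627396 | T(12,8)=63987+8·11880=159027 | T(12,9)=11880+9·1155=22275 | T(12,10)=1155+10·55=1705 | T(12,11)=55+11·1=66 | T(12,12)=1+12·0=1
i=13: T(13,1)=0+1·1=1 | T(13,2)=1+2·2047=4095 | T(13,3)=2047+3·86526=261625 | T(13,4)=86526+4·611501=2532530 | T(13,5)=611501+5·1379400=7508501 | T(13,6)=1379400+6·1323652=9321312 | T(13,7)=1323652+7·627396=5715424 | T(13,8)=627396+8·159027=1899612 | T(13,9)=159027+9·22275=359502 | T(13,10)=22275+10·1705=39325 | T(13,11)=1705+11·66=2431 | T(13,12)=66+12·1=78 | T(13,13)=1+13·0=1
B_12 = ΣS(12,k) = 1+2047+86526+611501+1379400+1323652+627396+159027+22275+1705+66+1 = 4213597
B_13 = ΣS(13,k) = 1+4095+261625+2532530+7508501+9321312+5715424+1899612+359502+39325+2431+78+1 = 27644437

4213597, 27644437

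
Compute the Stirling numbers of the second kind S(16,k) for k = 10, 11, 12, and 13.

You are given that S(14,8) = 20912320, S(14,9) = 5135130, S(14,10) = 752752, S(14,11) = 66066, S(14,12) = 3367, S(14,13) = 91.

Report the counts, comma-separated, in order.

r15: T_15,9=9×5135130+20912320=67128490; T_15,10=10×752752+5135130=12662650; T_15,11=11×66066+752752=1479478; T_15,12=12×3367+66066=106470; T_15,13=13×91+3367=4550
r16: T_16,10=10×12662650+67128490=193754990; T_16,11=11×1479478+12662650=28936908; T_16,12=12×106470+1479478=2757118; T_16,13=13×4550+106470=165620
Read S(16,10) = 193754990, S(16,11) = 28936908, S(16,12) = 2757118, S(16,13) = 165620.

193754990, 28936908, 2757118, 165620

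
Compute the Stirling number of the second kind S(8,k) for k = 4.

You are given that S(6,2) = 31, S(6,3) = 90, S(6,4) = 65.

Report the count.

@7  (7,3):90·3+31→301, (7,4):65·4+90→350
@8  (8,4):350·4+301→1701
Read S(8,4) = 1701.

1701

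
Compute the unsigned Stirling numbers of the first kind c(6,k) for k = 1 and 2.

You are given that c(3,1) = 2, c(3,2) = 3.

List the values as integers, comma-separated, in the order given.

120, 274

i=4: T(4,1)=0+3·2=6 | T(4,2)=2+3·3=11
i=5: T(5,1)=0+4·6=24 | T(5,2)=6+4·11=50
i=6: T(6,1)=0+5·24=120 | T(6,2)=24+5·50=274
Read c(6,1) = 120, c(6,2) = 274.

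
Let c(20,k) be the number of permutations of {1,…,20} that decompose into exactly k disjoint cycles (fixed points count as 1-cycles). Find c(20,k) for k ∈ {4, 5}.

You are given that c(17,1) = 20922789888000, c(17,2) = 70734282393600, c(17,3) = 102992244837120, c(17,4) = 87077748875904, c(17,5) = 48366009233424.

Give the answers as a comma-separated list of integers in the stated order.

@18  (18,2):70734282393600·17+20922789888000→1223405590579200, (18,3):102992244837120·17+70734282393600→1821602444624640, (18,4):87077748875904·17+102992244837120→1583313975727488, (18,5):48366009233424·17+87077748875904→909299905844112
@19  (19,3):1821602444624640·18+1223405590579200→34012249593822720, (19,4):1583313975727488·18+1821602444624640→30321254007719424, (19,5):909299905844112·18+1583313975727488→17950712280921504
@20  (20,4):30321254007719424·19+34012249593822720→610116075740491776, (20,5):17950712280921504·19+30321254007719424→371384787345228000
Read c(20,4) = 610116075740491776, c(20,5) = 371384787345228000.

610116075740491776, 371384787345228000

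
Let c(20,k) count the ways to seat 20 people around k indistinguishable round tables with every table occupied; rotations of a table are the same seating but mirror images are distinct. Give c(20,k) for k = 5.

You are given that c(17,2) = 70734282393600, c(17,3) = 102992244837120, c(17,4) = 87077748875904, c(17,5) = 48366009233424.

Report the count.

371384787345228000

i=18: T(18,3)=70734282393600+17·102992244837120=1821602444624640 | T(18,4)=102992244837120+17·87077748875904=1583313975727488 | T(18,5)=87077748875904+17·48366009233424=909299905844112
i=19: T(19,4)=1821602444624640+18·1583313975727488=30321254007719424 | T(19,5)=1583313975727488+18·909299905844112=17950712280921504
i=20: T(20,5)=30321254007719424+19·17950712280921504=371384787345228000
Read c(20,5) = 371384787345228000.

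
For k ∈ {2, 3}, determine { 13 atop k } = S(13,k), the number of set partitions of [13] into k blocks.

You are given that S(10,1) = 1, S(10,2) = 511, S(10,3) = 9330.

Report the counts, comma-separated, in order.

i=11: T(11,1)=0+1·1=1 | T(11,2)=1+2·511=1023 | T(11,3)=511+3·9330=28501
i=12: T(12,1)=0+1·1=1 | T(12,2)=1+2·1023=2047 | T(12,3)=1023+3·28501=86526
i=13: T(13,2)=1+2·2047=4095 | T(13,3)=2047+3·86526=261625
Read S(13,2) = 4095, S(13,3) = 261625.

4095, 261625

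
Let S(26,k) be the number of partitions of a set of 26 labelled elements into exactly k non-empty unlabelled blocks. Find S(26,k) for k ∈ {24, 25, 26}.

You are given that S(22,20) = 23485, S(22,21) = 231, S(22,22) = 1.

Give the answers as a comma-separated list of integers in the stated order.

47450, 325, 1

row 23: T[23][21]=21·231+23485=28336  T[23][22]=22·1+231=253  T[23][23]=23·0+1=1
row 24: T[24][22]=22·253+28336=33902  T[24][23]=23·1+253=276  T[24][24]=24·0+1=1
row 25: T[25][23]=23·276+33902=40250  T[25][24]=24·1+276=300  T[25][25]=25·0+1=1
row 26: T[26][24]=24·300+40250=47450  T[26][25]=25·1+300=325  T[26][26]=26·0+1=1
Read S(26,24) = 47450, S(26,25) = 325, S(26,26) = 1.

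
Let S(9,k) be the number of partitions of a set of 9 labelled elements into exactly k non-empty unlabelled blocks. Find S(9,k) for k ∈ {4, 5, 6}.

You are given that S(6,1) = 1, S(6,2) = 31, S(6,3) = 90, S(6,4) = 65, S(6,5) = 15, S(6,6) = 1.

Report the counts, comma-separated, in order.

7770, 6951, 2646

@7  (7,2):31·2+1→63, (7,3):90·3+31→301, (7,4):65·4+90→350, (7,5):15·5+65→140, (7,6):1·6+15→21
@8  (8,3):301·3+63→966, (8,4):350·4+301→1701, (8,5):140·5+350→1050, (8,6):21·6+140→266
@9  (9,4):1701·4+966→7770, (9,5):1050·5+1701→6951, (9,6):266·6+1050→2646
Read S(9,4) = 7770, S(9,5) = 6951, S(9,6) = 2646.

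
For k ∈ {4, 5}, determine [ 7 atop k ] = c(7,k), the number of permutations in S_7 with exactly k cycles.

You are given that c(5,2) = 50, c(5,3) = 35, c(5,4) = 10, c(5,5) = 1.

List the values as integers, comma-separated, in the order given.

735, 175

@6  (6,3):35·5+50→225, (6,4):10·5+35→85, (6,5):1·5+10→15
@7  (7,4):85·6+225→735, (7,5):15·6+85→175
Read c(7,4) = 735, c(7,5) = 175.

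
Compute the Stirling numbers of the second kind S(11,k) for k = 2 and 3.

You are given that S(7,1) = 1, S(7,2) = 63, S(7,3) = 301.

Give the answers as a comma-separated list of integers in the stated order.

row 8: T[8][1]=1·1+0=1  T[8][2]=2·63+1=127  T[8][3]=3·301+63=966
row 9: T[9][1]=1·1+0=1  T[9][2]=2·127+1=255  T[9][3]=3·966+127=3025
row 10: T[10][1]=1·1+0=1  T[10][2]=2·255+1=511  T[10][3]=3·3025+255=9330
row 11: T[11][2]=2·511+1=1023  T[11][3]=3·9330+511=28501
Read S(11,2) = 1023, S(11,3) = 28501.

1023, 28501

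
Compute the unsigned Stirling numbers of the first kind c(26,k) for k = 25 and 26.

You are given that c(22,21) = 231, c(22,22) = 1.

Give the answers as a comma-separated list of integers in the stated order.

r23: T_23,22=22×1+231=253; T_23,23=22×0+1=1
r24: T_24,23=23×1+253=276; T_24,24=23×0+1=1
r25: T_25,24=24×1+276=300; T_25,25=24×0+1=1
r26: T_26,25=25×1+300=325; T_26,26=25×0+1=1
Read c(26,25) = 325, c(26,26) = 1.

325, 1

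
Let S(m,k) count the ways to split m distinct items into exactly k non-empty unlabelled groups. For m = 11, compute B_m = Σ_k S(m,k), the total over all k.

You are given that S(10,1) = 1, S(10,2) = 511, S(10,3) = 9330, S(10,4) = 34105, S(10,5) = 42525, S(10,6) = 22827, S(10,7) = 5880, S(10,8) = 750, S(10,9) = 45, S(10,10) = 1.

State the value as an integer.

i=11: T(11,1)=0+1·1=1 | T(11,2)=1+2·511=1023 | T(11,3)=511+3·9330=28501 | T(11,4)=9330+4·34105=145750 | T(11,5)=34105+5·42525=246730 | T(11,6)=42525+6·22827=179487 | T(11,7)=22827+7·5880=63987 | T(11,8)=5880+8·750=11880 | T(11,9)=750+9·45=1155 | T(11,10)=45+10·1=55 | T(11,11)=1+11·0=1
B_11 = ΣS(11,k) = 1+1023+28501+145750+246730+179487+63987+11880+1155+55+1 = 678570

678570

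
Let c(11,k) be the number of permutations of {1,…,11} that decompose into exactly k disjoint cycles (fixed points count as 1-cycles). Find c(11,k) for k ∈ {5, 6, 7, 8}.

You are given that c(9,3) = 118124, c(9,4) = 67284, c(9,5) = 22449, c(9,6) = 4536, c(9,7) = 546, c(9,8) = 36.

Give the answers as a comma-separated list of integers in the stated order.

3416930, 902055, 157773, 18150

i=10: T(10,4)=118124+9·67284=723680 | T(10,5)=67284+9·22449=269325 | T(10,6)=22449+9·4536=63273 | T(10,7)=4536+9·546=9450 | T(10,8)=546+9·36=870
i=11: T(11,5)=723680+10·269325=3416930 | T(11,6)=269325+10·63273=902055 | T(11,7)=63273+10·9450=157773 | T(11,8)=9450+10·870=18150
Read c(11,5) = 3416930, c(11,6) = 902055, c(11,7) = 157773, c(11,8) = 18150.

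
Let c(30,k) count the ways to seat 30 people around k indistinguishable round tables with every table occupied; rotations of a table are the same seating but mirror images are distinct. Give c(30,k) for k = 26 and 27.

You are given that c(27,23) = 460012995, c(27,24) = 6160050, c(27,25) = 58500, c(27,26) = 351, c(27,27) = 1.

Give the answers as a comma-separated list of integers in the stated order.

1122686019, 11921175

i=28: T(28,24)=460012995+27·6160050=626334345 | T(28,25)=6160050+27·58500=7739550 | T(28,26)=58500+27·351=67977 | T(28,27)=351+27·1=378
i=29: T(29,25)=626334345+28·7739550=843041745 | T(29,26)=7739550+28·67977=9642906 | T(29,27)=67977+28·378=78561
i=30: T(30,26)=843041745+29·9642906=1122686019 | T(30,27)=9642906+29·78561=11921175
Read c(30,26) = 1122686019, c(30,27) = 11921175.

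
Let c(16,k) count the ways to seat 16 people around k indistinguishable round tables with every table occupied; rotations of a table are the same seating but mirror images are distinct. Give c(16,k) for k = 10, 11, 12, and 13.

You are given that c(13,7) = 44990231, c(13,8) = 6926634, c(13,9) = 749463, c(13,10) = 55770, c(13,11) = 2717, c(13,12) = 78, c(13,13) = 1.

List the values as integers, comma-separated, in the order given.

row 14: T[14][8]=13·6926634+44990231=135036473  T[14][9]=13·749463+6926634=16669653  T[14][10]=13·55770+749463=1474473  T[14][11]=13·2717+55770=91091  T[14][12]=13·78+2717=3731  T[14][13]=13·1+78=91
row 15: T[15][9]=14·16669653+135036473=368411615  T[15][10]=14·1474473+16669653=37312275  T[15][11]=14·91091+1474473=2749747  T[15][12]=14·3731+91091=143325  T[15][13]=14·91+3731=5005
row 16: T[16][10]=15·37312275+368411615=928095740  T[16][11]=15·2749747+37312275=78558480  T[16][12]=15·143325+2749747=4899622  T[16][13]=15·5005+143325=218400
Read c(16,10) = 928095740, c(16,11) = 78558480, c(16,12) = 4899622, c(16,13) = 218400.

928095740, 78558480, 4899622, 218400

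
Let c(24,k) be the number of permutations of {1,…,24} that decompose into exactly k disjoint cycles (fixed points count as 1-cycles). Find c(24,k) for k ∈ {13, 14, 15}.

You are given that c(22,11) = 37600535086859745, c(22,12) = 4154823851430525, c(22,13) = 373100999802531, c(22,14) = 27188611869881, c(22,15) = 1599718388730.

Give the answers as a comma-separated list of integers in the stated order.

413356714301314056, 34701806448704206, 2406046038644556

i=23: T(23,12)=37600535086859745+22·4154823851430525=129006659818331295 | T(23,13)=4154823851430525+22·373100999802531=12363045847086207 | T(23,14)=373100999802531+22·27188611869881=971250460939913 | T(23,15)=27188611869881+22·1599718388730=62382416421941
i=24: T(24,13)=129006659818331295+23·12363045847086207=413356714301314056 | T(24,14)=12363045847086207+23·971250460939913=34701806448704206 | T(24,15)=971250460939913+23·62382416421941=2406046038644556
Read c(24,13) = 413356714301314056, c(24,14) = 34701806448704206, c(24,15) = 2406046038644556.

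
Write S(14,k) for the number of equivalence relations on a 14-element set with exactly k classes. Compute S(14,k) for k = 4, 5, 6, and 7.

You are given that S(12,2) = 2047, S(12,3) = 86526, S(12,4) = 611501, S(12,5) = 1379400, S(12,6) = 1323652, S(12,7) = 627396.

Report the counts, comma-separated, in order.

10391745, 40075035, 63436373, 49329280

r13: T_13,3=3×86526+2047=261625; T_13,4=4×611501+86526=2532530; T_13,5=5×1379400+611501=7508501; T_13,6=6×1323652+1379400=9321312; T_13,7=7×627396+1323652=5715424
r14: T_14,4=4×2532530+261625=10391745; T_14,5=5×7508501+2532530=40075035; T_14,6=6×9321312+7508501=63436373; T_14,7=7×5715424+9321312=49329280
Read S(14,4) = 10391745, S(14,5) = 40075035, S(14,6) = 63436373, S(14,7) = 49329280.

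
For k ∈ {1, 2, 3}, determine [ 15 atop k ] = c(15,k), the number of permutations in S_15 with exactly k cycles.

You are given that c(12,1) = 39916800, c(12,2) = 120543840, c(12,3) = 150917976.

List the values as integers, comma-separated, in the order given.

row 13: T[13][1]=12·39916800+0=479001600  T[13][2]=12·120543840+39916800=1486442880  T[13][3]=12·150917976+120543840=1931559552
row 14: T[14][1]=13·479001600+0=6227020800  T[14][2]=13·1486442880+479001600=19802759040  T[14][3]=13·1931559552+1486442880=26596717056
row 15: T[15][1]=14·6227020800+0=87178291200  T[15][2]=14·19802759040+6227020800=283465647360  T[15][3]=14·26596717056+19802759040=392156797824
Read c(15,1) = 87178291200, c(15,2) = 283465647360, c(15,3) = 392156797824.

87178291200, 283465647360, 392156797824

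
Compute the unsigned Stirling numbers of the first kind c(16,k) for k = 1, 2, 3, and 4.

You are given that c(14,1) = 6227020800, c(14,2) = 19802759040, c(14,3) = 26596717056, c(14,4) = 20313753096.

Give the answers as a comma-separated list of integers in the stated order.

i=15: T(15,1)=0+14·6227020800=87178291200 | T(15,2)=6227020800+14·19802759040=283465647360 | T(15,3)=19802759040+14·26596717056=392156797824 | T(15,4)=26596717056+14·20313753096=310989260400
i=16: T(16,1)=0+15·87178291200=1307674368000 | T(16,2)=87178291200+15·283465647360=4339163001600 | T(16,3)=283465647360+15·392156797824=6165817614720 | T(16,4)=392156797824+15·310989260400=5056995703824
Read c(16,1) = 1307674368000, c(16,2) = 4339163001600, c(16,3) = 6165817614720, c(16,4) = 5056995703824.

1307674368000, 4339163001600, 6165817614720, 5056995703824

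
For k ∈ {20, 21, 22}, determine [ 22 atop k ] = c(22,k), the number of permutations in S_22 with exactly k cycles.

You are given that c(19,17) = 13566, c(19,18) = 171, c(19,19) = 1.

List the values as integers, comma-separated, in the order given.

i=20: T(20,18)=13566+19·171=16815 | T(20,19)=171+19·1=190 | T(20,20)=1+19·0=1
i=21: T(21,19)=16815+20·190=20615 | T(21,20)=190+20·1=210 | T(21,21)=1+20·0=1
i=22: T(22,20)=20615+21·210=25025 | T(22,21)=210+21·1=231 | T(22,22)=1+21·0=1
Read c(22,20) = 25025, c(22,21) = 231, c(22,22) = 1.

25025, 231, 1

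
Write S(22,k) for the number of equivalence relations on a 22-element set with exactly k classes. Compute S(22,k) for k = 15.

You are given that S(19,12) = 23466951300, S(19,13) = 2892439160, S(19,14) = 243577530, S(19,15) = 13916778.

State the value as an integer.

345615943200

i=20: T(20,13)=23466951300+13·2892439160=61068660380 | T(20,14)=2892439160+14·243577530=6302524580 | T(20,15)=243577530+15·13916778=452329200
i=21: T(21,14)=61068660380+14·6302524580=149304004500 | T(21,15)=6302524580+15·452329200=13087462580
i=22: T(22,15)=149304004500+15·13087462580=345615943200
Read S(22,15) = 345615943200.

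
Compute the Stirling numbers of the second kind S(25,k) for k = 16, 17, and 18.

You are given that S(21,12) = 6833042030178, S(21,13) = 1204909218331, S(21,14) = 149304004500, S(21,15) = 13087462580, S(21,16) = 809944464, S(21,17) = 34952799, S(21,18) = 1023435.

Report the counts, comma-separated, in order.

526655161695960, 48063331393110, 3275678594925

i=22: T(22,13)=6833042030178+13·1204909218331=22496861868481 | T(22,14)=1204909218331+14·149304004500=3295165281331 | T(22,15)=149304004500+15·13087462580=345615943200 | T(22,16)=13087462580+16·809944464=26046574004 | T(22,17)=809944464+17·34952799=1404142047 | T(22,18)=34952799+18·1023435=53374629
i=23: T(23,14)=22496861868481+14·3295165281331=68629175807115 | T(23,15)=3295165281331+15·345615943200=8479404429331 | T(23,16)=345615943200+16·26046574004=762361127264 | T(23,17)=26046574004+17·1404142047=49916988803 | T(23,18)=1404142047+18·53374629=2364885369
i=24: T(24,15)=68629175807115+15·8479404429331=195820242247080 | T(24,16)=8479404429331+16·762361127264=20677182465555 | T(24,17)=762361127264+17·49916988803=1610949936915 | T(24,18)=49916988803+18·2364885369=92484925445
i=25: T(25,16)=195820242247080+16·20677182465555=526655161695960 | T(25,17)=20677182465555+17·1610949936915=48063331393110 | T(25,18)=1610949936915+18·92484925445=3275678594925
Read S(25,16) = 526655161695960, S(25,17) = 48063331393110, S(25,18) = 3275678594925.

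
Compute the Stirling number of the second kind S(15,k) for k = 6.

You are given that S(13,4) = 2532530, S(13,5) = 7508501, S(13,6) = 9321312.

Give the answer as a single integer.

420693273

r14: T_14,5=5×7508501+2532530=40075035; T_14,6=6×9321312+7508501=63436373
r15: T_15,6=6×63436373+40075035=420693273
Read S(15,6) = 420693273.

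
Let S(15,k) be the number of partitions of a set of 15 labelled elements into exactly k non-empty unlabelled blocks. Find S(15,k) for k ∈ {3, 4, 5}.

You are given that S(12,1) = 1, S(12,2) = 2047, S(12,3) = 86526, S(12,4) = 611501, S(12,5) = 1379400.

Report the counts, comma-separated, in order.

2375101, 42355950, 210766920

@13  (13,1):1·1+0→1, (13,2):2047·2+1→4095, (13,3):86526·3+2047→261625, (13,4):611501·4+86526→2532530, (13,5):1379400·5+611501→7508501
@14  (14,2):4095·2+1→8191, (14,3):261625·3+4095→788970, (14,4):2532530·4+261625→10391745, (14,5):7508501·5+2532530→40075035
@15  (15,3):788970·3+8191→2375101, (15,4):10391745·4+788970→42355950, (15,5):40075035·5+10391745→210766920
Read S(15,3) = 2375101, S(15,4) = 42355950, S(15,5) = 210766920.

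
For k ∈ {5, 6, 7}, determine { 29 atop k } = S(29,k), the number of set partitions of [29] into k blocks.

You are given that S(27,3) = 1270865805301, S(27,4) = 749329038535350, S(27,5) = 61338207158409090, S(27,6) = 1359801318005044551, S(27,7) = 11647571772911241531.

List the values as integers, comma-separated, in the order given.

row 28: T[28][4]=4·749329038535350+1270865805301=2998587019946701  T[28][5]=5·61338207158409090+749329038535350=307440364830580800  T[28][6]=6·1359801318005044551+61338207158409090=8220146115188676396  T[28][7]=7·11647571772911241531+1359801318005044551=82892803728383735268
row 29: T[29][5]=5·307440364830580800+2998587019946701=1540200411172850701  T[29][6]=6·8220146115188676396+307440364830580800=49628317055962639176  T[29][7]=7·82892803728383735268+8220146115188676396=588469772213874823272
Read S(29,5) = 1540200411172850701, S(29,6) = 49628317055962639176, S(29,7) = 588469772213874823272.

1540200411172850701, 49628317055962639176, 588469772213874823272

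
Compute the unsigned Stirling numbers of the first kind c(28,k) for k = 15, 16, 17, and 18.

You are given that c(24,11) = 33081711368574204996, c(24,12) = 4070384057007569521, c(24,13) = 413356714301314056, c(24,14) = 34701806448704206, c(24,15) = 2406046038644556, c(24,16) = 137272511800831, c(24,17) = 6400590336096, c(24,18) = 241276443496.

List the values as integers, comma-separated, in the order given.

5370555489012577816470, 398629729895941637715, 25117208862499312650, 1340675942971287195

i=25: T(25,12)=33081711368574204996+24·4070384057007569521=130770928736755873500 | T(25,13)=4070384057007569521+24·413356714301314056=13990945200239106865 | T(25,14)=413356714301314056+24·34701806448704206=1246200069070215000 | T(25,15)=34701806448704206+24·2406046038644556=92446911376173550 | T(25,16)=2406046038644556+24·137272511800831=5700586321864500 | T(25,17)=137272511800831+24·6400590336096=290886679867135 | T(25,18)=6400590336096+24·241276443496=12191224980000
i=26: T(26,13)=130770928736755873500+25·13990945200239106865=480544558742733545125 | T(26,14)=13990945200239106865+25·1246200069070215000=45145946926994481865 | T(26,15)=1246200069070215000+25·92446911376173550=3557372853474553750 | T(26,16)=92446911376173550+25·5700586321864500=234961569422786050 | T(26,17)=5700586321864500+25·290886679867135=12972753318542875 | T(26,18)=290886679867135+25·12191224980000=595667304367135
i=27: T(27,14)=480544558742733545125+26·45145946926994481865=1654339178844590073615 | T(27,15)=45145946926994481865+26·3557372853474553750=137637641117332879365 | T(27,16)=3557372853474553750+26·234961569422786050=9666373658466991050 | T(27,17)=234961569422786050+26·12972753318542875=572253155704900800 | T(27,18)=12972753318542875+26·595667304367135=28460103232088385
i=28: T(28,15)=1654339178844590073615+27·137637641117332879365=5370555489012577816470 | T(28,16)=137637641117332879365+27·9666373658466991050=398629729895941637715 | T(28,17)=9666373658466991050+27·572253155704900800=25117208862499312650 | T(28,18)=572253155704900800+27·28460103232088385=1340675942971287195
Read c(28,15) = 5370555489012577816470, c(28,16) = 398629729895941637715, c(28,17) = 25117208862499312650, c(28,18) = 1340675942971287195.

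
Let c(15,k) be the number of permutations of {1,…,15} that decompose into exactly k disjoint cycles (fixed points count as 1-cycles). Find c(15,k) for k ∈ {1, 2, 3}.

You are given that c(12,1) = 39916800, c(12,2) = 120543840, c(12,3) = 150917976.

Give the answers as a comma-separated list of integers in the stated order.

r13: T_13,1=12×39916800+0=479001600; T_13,2=12×120543840+39916800=1486442880; T_13,3=12×150917976+120543840=1931559552
r14: T_14,1=13×479001600+0=6227020800; T_14,2=13×1486442880+479001600=19802759040; T_14,3=13×1931559552+1486442880=26596717056
r15: T_15,1=14×6227020800+0=87178291200; T_15,2=14×19802759040+6227020800=283465647360; T_15,3=14×26596717056+19802759040=392156797824
Read c(15,1) = 87178291200, c(15,2) = 283465647360, c(15,3) = 392156797824.

87178291200, 283465647360, 392156797824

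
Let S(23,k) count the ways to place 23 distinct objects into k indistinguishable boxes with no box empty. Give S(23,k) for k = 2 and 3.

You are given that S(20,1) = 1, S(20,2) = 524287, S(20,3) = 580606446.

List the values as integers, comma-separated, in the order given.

row 21: T[21][1]=1·1+0=1  T[21][2]=2·524287+1=1048575  T[21][3]=3·580606446+524287=1742343625
row 22: T[22][1]=1·1+0=1  T[22][2]=2·1048575+1=2097151  T[22][3]=3·1742343625+1048575=5228079450
row 23: T[23][2]=2·2097151+1=4194303  T[23][3]=3·5228079450+2097151=15686335501
Read S(23,2) = 4194303, S(23,3) = 15686335501.

4194303, 15686335501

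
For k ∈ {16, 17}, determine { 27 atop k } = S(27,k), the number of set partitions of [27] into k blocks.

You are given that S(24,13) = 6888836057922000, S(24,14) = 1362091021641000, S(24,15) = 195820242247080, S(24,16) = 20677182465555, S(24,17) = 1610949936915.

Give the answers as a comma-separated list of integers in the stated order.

294063066070824960, 35569317763922670

i=25: T(25,14)=6888836057922000+14·1362091021641000=25958110360896000 | T(25,15)=1362091021641000+15·195820242247080=4299394655347200 | T(25,16)=195820242247080+16·20677182465555=526655161695960 | T(25,17)=20677182465555+17·1610949936915=48063331393110
i=26: T(26,15)=25958110360896000+15·4299394655347200=90449030191104000 | T(26,16)=4299394655347200+16·526655161695960=12725877242482560 | T(26,17)=526655161695960+17·48063331393110=1343731795378830
i=27: T(27,16)=90449030191104000+16·12725877242482560=294063066070824960 | T(27,17)=12725877242482560+17·1343731795378830=35569317763922670
Read S(27,16) = 294063066070824960, S(27,17) = 35569317763922670.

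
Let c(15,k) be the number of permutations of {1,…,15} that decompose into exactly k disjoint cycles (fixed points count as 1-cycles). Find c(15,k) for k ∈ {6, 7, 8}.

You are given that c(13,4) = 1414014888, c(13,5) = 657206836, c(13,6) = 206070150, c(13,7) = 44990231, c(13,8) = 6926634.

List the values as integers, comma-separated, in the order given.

56663366760, 14409322928, 2681453775

[14] T[14,5]:13*657206836+1414014888=9957703756 · T[14,6]:13*206070150+657206836=3336118786 · T[14,7]:13*44990231+206070150=790943153 · T[14,8]:13*6926634+44990231=135036473
[15] T[15,6]:14*3336118786+9957703756=56663366760 · T[15,7]:14*790943153+3336118786=14409322928 · T[15,8]:14*135036473+790943153=2681453775
Read c(15,6) = 56663366760, c(15,7) = 14409322928, c(15,8) = 2681453775.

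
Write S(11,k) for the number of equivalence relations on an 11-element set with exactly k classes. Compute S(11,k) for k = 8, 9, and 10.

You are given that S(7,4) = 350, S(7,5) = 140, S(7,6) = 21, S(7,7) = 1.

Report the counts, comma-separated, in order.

11880, 1155, 55

i=8: T(8,5)=350+5·140=1050 | T(8,6)=140+6·21=266 | T(8,7)=21+7·1=28 | T(8,8)=1+8·0=1
i=9: T(9,6)=1050+6·266=2646 | T(9,7)=266+7·28=462 | T(9,8)=28+8·1=36 | T(9,9)=1+9·0=1
i=10: T(10,7)=2646+7·462=5880 | T(10,8)=462+8·36=750 | T(10,9)=36+9·1=45 | T(10,10)=1+10·0=1
i=11: T(11,8)=5880+8·750=11880 | T(11,9)=750+9·45=1155 | T(11,10)=45+10·1=55
Read S(11,8) = 11880, S(11,9) = 1155, S(11,10) = 55.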